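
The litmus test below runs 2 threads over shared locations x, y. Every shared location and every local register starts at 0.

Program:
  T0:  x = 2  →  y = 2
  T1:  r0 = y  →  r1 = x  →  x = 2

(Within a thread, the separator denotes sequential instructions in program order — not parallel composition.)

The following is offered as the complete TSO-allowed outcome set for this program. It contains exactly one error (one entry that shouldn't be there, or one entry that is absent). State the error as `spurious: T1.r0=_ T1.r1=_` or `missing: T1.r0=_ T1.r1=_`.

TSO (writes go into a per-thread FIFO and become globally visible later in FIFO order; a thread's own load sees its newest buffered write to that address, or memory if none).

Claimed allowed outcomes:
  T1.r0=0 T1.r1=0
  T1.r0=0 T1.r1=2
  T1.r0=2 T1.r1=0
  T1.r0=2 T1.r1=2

spurious: T1.r0=2 T1.r1=0

outcome vector order: (T1.r0,T1.r1)
[TSO] allowed = {0/0; 0/2; 2/2}
claimed∖TSO = {2/0}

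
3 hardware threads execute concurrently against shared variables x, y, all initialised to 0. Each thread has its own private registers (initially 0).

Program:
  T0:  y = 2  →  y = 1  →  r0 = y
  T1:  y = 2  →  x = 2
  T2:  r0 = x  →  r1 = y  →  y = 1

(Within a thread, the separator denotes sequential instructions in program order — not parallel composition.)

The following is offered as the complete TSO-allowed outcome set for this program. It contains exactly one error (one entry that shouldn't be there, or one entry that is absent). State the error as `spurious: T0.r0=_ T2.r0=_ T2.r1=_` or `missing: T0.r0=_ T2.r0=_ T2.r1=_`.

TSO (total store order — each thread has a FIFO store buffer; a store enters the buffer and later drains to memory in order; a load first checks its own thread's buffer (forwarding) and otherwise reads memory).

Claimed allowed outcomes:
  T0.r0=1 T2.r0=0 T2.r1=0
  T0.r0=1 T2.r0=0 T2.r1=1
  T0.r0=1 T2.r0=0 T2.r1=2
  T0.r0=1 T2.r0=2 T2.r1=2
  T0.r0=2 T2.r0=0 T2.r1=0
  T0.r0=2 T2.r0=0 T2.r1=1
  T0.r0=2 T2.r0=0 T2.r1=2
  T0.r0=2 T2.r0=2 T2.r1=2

missing: T0.r0=1 T2.r0=2 T2.r1=1

outcome vector order: (T0.r0,T2.r0,T2.r1)
under TSO → 100; 101; 102; 121; 122; 200; 201; 202; 222
TSO∖claimed = {121}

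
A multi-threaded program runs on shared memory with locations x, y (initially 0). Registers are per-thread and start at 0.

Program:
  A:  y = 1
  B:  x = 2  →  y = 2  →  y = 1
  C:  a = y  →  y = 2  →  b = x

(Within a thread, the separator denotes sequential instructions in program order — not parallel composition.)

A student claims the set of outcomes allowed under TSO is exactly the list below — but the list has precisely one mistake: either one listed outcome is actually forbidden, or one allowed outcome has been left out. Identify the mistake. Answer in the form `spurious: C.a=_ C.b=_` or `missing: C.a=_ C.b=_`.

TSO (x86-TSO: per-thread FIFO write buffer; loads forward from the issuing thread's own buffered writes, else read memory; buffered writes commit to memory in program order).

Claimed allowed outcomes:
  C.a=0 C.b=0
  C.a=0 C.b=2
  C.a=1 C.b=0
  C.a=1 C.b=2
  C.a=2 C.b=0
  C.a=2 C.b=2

spurious: C.a=2 C.b=0

outcome vector order: (C.a,C.b)
TSO (5): (0,0) (0,2) (1,0) (1,2) (2,2)
claimed∖TSO = {(2,0)}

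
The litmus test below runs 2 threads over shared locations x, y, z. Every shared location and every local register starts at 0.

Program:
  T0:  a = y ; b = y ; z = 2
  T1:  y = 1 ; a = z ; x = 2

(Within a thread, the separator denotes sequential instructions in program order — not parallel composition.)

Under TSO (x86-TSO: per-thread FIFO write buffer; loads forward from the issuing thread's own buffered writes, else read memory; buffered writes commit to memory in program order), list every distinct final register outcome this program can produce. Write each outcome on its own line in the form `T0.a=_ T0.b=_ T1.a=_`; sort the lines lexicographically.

T0.a=0 T0.b=0 T1.a=0
T0.a=0 T0.b=0 T1.a=2
T0.a=0 T0.b=1 T1.a=0
T0.a=0 T0.b=1 T1.a=2
T0.a=1 T0.b=1 T1.a=0
T0.a=1 T0.b=1 T1.a=2

outcome vector order: (T0.a,T0.b,T1.a)
|TSO outcomes| = 6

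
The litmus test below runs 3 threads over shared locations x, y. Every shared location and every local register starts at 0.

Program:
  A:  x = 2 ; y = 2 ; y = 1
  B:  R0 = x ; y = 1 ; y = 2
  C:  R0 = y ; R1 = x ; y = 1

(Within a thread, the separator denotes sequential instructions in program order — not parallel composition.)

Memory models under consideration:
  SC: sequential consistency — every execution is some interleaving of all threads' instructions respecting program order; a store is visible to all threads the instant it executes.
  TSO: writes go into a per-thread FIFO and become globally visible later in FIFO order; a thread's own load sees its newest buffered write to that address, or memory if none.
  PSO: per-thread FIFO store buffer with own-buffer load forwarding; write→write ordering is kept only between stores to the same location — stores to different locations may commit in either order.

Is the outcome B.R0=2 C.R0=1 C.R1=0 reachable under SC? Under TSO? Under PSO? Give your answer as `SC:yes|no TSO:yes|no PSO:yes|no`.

SC:no TSO:no PSO:yes

outcome vector order: (B.R0,C.R0,C.R1)
under SC → <0 0 0>; <0 0 2>; <0 1 0>; <0 1 2>; <0 2 0>; <0 2 2>; <2 0 0>; <2 0 2>; <2 1 2>; <2 2 2>
under TSO → <0 0 0>; <0 0 2>; <0 1 0>; <0 1 2>; <0 2 0>; <0 2 2>; <2 0 0>; <2 0 2>; <2 1 2>; <2 2 2>
under PSO → <0 0 0>; <0 0 2>; <0 1 0>; <0 1 2>; <0 2 0>; <0 2 2>; <2 0 0>; <2 0 2>; <2 1 0>; <2 1 2>; <2 2 0>; <2 2 2>
target <2 1 0> ∈ {PSO}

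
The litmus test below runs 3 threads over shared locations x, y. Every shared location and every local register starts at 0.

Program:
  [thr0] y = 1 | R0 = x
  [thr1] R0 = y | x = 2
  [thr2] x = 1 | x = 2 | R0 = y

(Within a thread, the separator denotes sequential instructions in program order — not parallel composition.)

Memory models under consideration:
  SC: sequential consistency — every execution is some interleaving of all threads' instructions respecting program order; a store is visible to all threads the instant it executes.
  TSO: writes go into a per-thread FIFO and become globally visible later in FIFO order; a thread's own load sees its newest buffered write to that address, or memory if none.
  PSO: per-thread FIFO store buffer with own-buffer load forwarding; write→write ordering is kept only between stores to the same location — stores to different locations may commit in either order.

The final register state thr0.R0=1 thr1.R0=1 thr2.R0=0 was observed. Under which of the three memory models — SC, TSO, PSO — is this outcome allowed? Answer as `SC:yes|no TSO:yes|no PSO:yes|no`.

SC:no TSO:yes PSO:yes

outcome vector order: (thr0.R0,thr1.R0,thr2.R0)
[SC] allowed = {(0,0,1); (0,1,1); (1,0,1); (1,1,1); (2,0,0); (2,0,1); (2,1,0); (2,1,1)}
[TSO] allowed = {(0,0,0); (0,0,1); (0,1,0); (0,1,1); (1,0,0); (1,0,1); (1,1,0); (1,1,1); (2,0,0); (2,0,1); (2,1,0); (2,1,1)}
[PSO] allowed = {(0,0,0); (0,0,1); (0,1,0); (0,1,1); (1,0,0); (1,0,1); (1,1,0); (1,1,1); (2,0,0); (2,0,1); (2,1,0); (2,1,1)}
target (1,1,0) ∈ {TSO,PSO}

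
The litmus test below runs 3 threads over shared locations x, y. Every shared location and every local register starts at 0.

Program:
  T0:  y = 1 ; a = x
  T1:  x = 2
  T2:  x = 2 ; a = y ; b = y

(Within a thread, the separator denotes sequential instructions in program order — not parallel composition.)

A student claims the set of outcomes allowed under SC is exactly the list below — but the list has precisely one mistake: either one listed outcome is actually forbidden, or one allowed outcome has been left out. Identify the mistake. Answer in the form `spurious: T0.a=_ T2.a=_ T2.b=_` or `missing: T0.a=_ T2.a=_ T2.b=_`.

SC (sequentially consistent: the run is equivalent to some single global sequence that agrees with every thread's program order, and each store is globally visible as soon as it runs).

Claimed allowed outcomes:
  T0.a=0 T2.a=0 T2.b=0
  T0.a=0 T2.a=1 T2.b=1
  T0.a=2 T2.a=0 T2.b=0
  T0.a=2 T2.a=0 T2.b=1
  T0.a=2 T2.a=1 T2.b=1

outcome vector order: (T0.a,T2.a,T2.b)
under SC → 0/1/1, 2/0/0, 2/0/1, 2/1/1
claimed∖SC = {0/0/0}

spurious: T0.a=0 T2.a=0 T2.b=0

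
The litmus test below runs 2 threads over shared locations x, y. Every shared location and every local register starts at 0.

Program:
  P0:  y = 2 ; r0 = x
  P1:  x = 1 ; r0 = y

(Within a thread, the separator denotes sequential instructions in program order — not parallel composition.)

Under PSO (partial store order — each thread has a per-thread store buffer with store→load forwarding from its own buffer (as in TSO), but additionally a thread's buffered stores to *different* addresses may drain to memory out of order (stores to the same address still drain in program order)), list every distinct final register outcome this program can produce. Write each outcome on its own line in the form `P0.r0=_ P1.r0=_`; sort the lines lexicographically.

P0.r0=0 P1.r0=0
P0.r0=0 P1.r0=2
P0.r0=1 P1.r0=0
P0.r0=1 P1.r0=2

outcome vector order: (P0.r0,P1.r0)
|PSO outcomes| = 4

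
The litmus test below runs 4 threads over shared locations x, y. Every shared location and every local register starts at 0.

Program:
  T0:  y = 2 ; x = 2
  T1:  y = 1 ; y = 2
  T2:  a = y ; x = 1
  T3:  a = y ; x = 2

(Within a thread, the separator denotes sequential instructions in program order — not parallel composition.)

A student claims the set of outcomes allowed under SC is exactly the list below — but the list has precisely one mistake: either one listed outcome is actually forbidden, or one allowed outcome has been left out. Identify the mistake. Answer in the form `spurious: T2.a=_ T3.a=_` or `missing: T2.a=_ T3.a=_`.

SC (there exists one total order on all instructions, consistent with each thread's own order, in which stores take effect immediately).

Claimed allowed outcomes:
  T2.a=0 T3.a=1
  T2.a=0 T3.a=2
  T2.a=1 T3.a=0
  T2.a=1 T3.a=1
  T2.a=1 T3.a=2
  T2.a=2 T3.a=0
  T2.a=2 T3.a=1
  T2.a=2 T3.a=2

missing: T2.a=0 T3.a=0

outcome vector order: (T2.a,T3.a)
SC (9): 00 01 02 10 11 12 20 21 22
SC∖claimed = {00}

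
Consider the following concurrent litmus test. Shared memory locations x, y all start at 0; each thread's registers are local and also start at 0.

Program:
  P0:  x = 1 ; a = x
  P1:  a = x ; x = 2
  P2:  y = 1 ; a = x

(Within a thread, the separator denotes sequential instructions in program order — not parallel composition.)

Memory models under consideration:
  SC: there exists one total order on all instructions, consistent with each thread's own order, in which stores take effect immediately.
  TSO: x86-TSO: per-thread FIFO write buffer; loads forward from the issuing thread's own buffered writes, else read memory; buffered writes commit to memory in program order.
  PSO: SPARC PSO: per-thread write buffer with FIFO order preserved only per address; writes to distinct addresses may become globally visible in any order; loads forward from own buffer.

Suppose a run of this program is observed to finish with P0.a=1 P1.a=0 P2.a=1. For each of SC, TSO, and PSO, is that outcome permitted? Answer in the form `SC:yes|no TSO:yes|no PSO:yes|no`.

SC:yes TSO:yes PSO:yes

outcome vector order: (P0.a,P1.a,P2.a)
under SC → 100, 101, 102, 110, 111, 112, 200, 201, 202, 210, 211, 212
under TSO → 100, 101, 102, 110, 111, 112, 200, 201, 202, 210, 211, 212
under PSO → 100, 101, 102, 110, 111, 112, 200, 201, 202, 210, 211, 212
target 101 ∈ {SC,TSO,PSO}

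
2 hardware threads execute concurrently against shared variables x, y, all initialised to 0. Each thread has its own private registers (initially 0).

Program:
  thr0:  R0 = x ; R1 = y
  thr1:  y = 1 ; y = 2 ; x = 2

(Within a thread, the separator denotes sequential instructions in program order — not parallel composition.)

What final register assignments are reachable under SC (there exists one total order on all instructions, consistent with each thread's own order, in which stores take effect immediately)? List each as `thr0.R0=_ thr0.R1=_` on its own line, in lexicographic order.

thr0.R0=0 thr0.R1=0
thr0.R0=0 thr0.R1=1
thr0.R0=0 thr0.R1=2
thr0.R0=2 thr0.R1=2

outcome vector order: (thr0.R0,thr0.R1)
|SC outcomes| = 4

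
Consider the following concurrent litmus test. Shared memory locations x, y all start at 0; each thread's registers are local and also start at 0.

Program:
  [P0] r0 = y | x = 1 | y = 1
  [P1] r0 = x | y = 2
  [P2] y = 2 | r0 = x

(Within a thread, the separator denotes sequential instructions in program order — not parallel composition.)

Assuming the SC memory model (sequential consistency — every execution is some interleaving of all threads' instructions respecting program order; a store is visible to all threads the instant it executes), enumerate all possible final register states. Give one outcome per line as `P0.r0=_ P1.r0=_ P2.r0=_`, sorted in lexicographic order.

P0.r0=0 P1.r0=0 P2.r0=0
P0.r0=0 P1.r0=0 P2.r0=1
P0.r0=0 P1.r0=1 P2.r0=0
P0.r0=0 P1.r0=1 P2.r0=1
P0.r0=2 P1.r0=0 P2.r0=0
P0.r0=2 P1.r0=0 P2.r0=1
P0.r0=2 P1.r0=1 P2.r0=0
P0.r0=2 P1.r0=1 P2.r0=1

outcome vector order: (P0.r0,P1.r0,P2.r0)
|SC outcomes| = 8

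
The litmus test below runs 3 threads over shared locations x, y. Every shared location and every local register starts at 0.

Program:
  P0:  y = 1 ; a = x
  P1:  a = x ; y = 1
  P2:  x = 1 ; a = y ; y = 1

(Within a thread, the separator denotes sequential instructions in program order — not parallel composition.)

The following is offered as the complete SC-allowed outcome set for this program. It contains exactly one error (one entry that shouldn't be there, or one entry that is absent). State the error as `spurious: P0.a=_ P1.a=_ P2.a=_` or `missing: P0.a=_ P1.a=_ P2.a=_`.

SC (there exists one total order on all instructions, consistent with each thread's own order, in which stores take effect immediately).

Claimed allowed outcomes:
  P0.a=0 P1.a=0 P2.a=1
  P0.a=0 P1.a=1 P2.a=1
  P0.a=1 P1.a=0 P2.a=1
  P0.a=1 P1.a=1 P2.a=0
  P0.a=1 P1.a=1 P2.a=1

outcome vector order: (P0.a,P1.a,P2.a)
[SC] allowed = {001; 011; 100; 101; 110; 111}
SC∖claimed = {100}

missing: P0.a=1 P1.a=0 P2.a=0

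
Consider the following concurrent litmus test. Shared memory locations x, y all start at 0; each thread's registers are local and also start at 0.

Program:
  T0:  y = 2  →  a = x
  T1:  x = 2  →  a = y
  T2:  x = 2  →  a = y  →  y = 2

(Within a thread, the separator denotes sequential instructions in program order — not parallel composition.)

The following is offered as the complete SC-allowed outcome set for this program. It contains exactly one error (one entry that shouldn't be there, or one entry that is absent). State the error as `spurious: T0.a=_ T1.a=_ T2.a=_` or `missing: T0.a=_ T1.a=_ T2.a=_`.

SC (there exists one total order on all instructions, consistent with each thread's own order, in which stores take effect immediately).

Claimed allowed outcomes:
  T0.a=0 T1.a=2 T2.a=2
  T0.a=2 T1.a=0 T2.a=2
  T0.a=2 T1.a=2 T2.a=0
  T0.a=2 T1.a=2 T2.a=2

outcome vector order: (T0.a,T1.a,T2.a)
SC (5): <0 2 2>; <2 0 0>; <2 0 2>; <2 2 0>; <2 2 2>
SC∖claimed = {<2 0 0>}

missing: T0.a=2 T1.a=0 T2.a=0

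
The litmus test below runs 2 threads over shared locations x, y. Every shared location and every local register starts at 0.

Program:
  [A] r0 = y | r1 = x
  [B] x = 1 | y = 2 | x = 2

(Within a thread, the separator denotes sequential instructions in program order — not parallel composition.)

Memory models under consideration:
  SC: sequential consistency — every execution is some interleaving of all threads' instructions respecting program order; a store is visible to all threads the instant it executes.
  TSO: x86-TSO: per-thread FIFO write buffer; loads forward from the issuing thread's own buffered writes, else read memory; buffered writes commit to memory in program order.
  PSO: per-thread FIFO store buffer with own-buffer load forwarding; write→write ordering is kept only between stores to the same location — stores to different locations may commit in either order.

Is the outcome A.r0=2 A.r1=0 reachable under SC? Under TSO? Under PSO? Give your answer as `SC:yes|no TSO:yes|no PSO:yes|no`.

outcome vector order: (A.r0,A.r1)
[SC] allowed = {0/0; 0/1; 0/2; 2/1; 2/2}
[TSO] allowed = {0/0; 0/1; 0/2; 2/1; 2/2}
[PSO] allowed = {0/0; 0/1; 0/2; 2/0; 2/1; 2/2}
target 2/0 ∈ {PSO}

SC:no TSO:no PSO:yes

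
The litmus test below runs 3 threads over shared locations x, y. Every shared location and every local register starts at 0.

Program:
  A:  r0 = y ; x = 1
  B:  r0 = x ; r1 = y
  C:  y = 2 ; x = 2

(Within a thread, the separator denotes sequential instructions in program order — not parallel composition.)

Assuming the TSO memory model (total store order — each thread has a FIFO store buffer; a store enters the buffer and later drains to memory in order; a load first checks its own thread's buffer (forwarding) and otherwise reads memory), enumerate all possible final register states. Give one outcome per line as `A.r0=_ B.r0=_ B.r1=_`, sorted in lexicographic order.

outcome vector order: (A.r0,B.r0,B.r1)
|TSO outcomes| = 9

A.r0=0 B.r0=0 B.r1=0
A.r0=0 B.r0=0 B.r1=2
A.r0=0 B.r0=1 B.r1=0
A.r0=0 B.r0=1 B.r1=2
A.r0=0 B.r0=2 B.r1=2
A.r0=2 B.r0=0 B.r1=0
A.r0=2 B.r0=0 B.r1=2
A.r0=2 B.r0=1 B.r1=2
A.r0=2 B.r0=2 B.r1=2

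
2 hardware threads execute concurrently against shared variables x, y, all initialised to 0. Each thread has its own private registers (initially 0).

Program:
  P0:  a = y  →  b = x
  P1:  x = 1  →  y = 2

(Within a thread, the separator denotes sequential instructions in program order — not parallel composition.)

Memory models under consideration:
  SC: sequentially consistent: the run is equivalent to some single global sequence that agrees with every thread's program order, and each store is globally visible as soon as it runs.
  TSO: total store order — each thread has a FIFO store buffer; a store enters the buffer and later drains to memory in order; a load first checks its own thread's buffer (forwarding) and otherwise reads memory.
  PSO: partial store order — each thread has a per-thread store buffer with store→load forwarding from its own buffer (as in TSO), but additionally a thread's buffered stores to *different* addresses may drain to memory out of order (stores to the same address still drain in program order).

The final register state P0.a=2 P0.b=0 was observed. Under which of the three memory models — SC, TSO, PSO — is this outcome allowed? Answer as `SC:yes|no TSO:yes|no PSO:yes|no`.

SC:no TSO:no PSO:yes

outcome vector order: (P0.a,P0.b)
SC (3): (0,0); (0,1); (2,1)
TSO (3): (0,0); (0,1); (2,1)
PSO (4): (0,0); (0,1); (2,0); (2,1)
target (2,0) ∈ {PSO}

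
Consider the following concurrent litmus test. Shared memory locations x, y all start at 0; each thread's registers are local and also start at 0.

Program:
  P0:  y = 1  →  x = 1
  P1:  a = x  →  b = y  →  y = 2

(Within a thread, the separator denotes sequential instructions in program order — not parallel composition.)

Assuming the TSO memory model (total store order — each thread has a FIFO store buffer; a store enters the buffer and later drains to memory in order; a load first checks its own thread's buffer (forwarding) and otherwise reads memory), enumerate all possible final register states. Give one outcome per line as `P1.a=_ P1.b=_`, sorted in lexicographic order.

outcome vector order: (P1.a,P1.b)
|TSO outcomes| = 3

P1.a=0 P1.b=0
P1.a=0 P1.b=1
P1.a=1 P1.b=1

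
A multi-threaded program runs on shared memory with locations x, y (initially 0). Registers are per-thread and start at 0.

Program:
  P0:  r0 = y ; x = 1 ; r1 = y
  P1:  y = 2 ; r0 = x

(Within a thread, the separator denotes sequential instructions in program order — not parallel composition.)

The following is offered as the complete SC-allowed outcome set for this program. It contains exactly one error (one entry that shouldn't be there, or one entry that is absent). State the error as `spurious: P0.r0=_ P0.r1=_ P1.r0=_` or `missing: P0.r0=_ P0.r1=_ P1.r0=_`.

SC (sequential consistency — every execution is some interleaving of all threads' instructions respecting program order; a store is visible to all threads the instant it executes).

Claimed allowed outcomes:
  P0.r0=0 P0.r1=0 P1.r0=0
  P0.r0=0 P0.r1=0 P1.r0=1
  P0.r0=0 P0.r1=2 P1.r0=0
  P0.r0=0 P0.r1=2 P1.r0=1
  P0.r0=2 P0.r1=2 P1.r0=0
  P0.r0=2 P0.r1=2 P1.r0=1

spurious: P0.r0=0 P0.r1=0 P1.r0=0

outcome vector order: (P0.r0,P0.r1,P1.r0)
SC: 5 outcomes — {001, 020, 021, 220, 221}
claimed∖SC = {000}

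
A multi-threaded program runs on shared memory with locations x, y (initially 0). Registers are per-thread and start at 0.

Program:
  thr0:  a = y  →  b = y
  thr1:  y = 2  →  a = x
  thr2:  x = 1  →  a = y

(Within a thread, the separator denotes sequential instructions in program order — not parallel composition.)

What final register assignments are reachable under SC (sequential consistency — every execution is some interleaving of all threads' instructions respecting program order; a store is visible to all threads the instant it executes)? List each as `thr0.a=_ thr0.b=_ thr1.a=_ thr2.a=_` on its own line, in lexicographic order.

outcome vector order: (thr0.a,thr0.b,thr1.a,thr2.a)
|SC outcomes| = 9

thr0.a=0 thr0.b=0 thr1.a=0 thr2.a=2
thr0.a=0 thr0.b=0 thr1.a=1 thr2.a=0
thr0.a=0 thr0.b=0 thr1.a=1 thr2.a=2
thr0.a=0 thr0.b=2 thr1.a=0 thr2.a=2
thr0.a=0 thr0.b=2 thr1.a=1 thr2.a=0
thr0.a=0 thr0.b=2 thr1.a=1 thr2.a=2
thr0.a=2 thr0.b=2 thr1.a=0 thr2.a=2
thr0.a=2 thr0.b=2 thr1.a=1 thr2.a=0
thr0.a=2 thr0.b=2 thr1.a=1 thr2.a=2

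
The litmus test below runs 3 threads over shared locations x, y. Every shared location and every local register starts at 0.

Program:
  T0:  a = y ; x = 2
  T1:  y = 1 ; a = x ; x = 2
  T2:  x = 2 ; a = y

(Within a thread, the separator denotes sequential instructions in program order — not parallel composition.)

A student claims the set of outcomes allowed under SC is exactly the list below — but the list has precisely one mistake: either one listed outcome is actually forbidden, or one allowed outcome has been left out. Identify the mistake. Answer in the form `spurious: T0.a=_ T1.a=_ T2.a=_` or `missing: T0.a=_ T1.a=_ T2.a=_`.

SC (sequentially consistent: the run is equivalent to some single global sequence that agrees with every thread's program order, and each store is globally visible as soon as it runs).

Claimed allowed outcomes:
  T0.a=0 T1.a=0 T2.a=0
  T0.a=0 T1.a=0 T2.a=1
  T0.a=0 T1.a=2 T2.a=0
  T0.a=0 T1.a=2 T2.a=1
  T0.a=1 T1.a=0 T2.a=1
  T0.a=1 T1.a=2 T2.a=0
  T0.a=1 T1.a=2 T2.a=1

outcome vector order: (T0.a,T1.a,T2.a)
[SC] allowed = {<0 0 1>; <0 2 0>; <0 2 1>; <1 0 1>; <1 2 0>; <1 2 1>}
claimed∖SC = {<0 0 0>}

spurious: T0.a=0 T1.a=0 T2.a=0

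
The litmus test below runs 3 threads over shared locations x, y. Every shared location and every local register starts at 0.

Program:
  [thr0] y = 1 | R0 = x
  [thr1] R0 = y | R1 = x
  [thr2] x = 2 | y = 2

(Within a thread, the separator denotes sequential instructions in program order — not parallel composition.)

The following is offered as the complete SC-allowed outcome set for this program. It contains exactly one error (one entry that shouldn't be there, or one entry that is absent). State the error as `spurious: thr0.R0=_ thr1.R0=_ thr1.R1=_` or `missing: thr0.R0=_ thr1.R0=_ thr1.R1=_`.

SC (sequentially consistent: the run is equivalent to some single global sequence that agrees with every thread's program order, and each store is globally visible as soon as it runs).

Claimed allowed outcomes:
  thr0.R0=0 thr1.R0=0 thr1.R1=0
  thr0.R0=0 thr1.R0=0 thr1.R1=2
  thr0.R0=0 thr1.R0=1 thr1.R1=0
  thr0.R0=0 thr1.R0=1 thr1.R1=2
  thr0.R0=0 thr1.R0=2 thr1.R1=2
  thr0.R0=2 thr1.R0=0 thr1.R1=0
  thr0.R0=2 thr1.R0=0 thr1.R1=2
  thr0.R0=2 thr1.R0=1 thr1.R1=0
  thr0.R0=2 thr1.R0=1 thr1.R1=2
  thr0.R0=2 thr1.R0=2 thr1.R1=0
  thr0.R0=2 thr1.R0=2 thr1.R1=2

spurious: thr0.R0=2 thr1.R0=2 thr1.R1=0

outcome vector order: (thr0.R0,thr1.R0,thr1.R1)
under SC → 0/0/0, 0/0/2, 0/1/0, 0/1/2, 0/2/2, 2/0/0, 2/0/2, 2/1/0, 2/1/2, 2/2/2
claimed∖SC = {2/2/0}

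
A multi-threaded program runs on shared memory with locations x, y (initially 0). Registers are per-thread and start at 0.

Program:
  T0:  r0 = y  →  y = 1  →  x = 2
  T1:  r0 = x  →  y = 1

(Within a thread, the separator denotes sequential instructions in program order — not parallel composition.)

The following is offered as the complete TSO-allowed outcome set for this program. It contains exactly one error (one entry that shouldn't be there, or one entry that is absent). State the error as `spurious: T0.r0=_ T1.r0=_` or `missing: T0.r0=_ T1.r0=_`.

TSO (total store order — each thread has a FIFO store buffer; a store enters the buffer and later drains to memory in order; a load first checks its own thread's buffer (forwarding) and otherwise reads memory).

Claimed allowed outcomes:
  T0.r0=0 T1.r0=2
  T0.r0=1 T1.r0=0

missing: T0.r0=0 T1.r0=0

outcome vector order: (T0.r0,T1.r0)
TSO: 3 outcomes — {0/0; 0/2; 1/0}
TSO∖claimed = {0/0}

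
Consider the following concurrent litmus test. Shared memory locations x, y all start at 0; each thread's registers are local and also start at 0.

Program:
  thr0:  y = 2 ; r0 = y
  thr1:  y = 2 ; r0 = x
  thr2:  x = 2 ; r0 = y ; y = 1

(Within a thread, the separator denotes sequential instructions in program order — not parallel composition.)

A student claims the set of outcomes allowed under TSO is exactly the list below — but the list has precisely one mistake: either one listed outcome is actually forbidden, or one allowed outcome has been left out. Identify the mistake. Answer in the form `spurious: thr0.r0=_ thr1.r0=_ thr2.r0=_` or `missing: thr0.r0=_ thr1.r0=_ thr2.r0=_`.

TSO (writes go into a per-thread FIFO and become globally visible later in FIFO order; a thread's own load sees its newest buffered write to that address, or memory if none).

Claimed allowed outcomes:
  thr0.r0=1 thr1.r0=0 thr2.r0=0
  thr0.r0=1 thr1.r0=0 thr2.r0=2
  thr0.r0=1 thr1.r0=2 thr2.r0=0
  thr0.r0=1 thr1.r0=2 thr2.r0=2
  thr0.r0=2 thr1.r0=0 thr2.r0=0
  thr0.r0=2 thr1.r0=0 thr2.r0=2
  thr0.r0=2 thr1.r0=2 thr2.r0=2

outcome vector order: (thr0.r0,thr1.r0,thr2.r0)
TSO: 8 outcomes — {100, 102, 120, 122, 200, 202, 220, 222}
TSO∖claimed = {220}

missing: thr0.r0=2 thr1.r0=2 thr2.r0=0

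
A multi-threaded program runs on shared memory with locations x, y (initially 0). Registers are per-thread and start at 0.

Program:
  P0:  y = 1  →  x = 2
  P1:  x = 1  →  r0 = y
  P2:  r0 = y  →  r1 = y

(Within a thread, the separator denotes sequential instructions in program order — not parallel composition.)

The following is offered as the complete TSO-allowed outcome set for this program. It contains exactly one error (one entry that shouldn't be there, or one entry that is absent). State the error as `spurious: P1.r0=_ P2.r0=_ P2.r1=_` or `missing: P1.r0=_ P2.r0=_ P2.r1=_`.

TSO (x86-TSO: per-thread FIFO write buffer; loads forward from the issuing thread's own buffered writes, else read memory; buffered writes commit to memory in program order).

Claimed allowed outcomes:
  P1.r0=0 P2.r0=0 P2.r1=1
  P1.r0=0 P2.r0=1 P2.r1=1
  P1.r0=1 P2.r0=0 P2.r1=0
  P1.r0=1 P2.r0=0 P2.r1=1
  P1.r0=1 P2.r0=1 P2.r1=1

outcome vector order: (P1.r0,P2.r0,P2.r1)
TSO (6): 0/0/0, 0/0/1, 0/1/1, 1/0/0, 1/0/1, 1/1/1
TSO∖claimed = {0/0/0}

missing: P1.r0=0 P2.r0=0 P2.r1=0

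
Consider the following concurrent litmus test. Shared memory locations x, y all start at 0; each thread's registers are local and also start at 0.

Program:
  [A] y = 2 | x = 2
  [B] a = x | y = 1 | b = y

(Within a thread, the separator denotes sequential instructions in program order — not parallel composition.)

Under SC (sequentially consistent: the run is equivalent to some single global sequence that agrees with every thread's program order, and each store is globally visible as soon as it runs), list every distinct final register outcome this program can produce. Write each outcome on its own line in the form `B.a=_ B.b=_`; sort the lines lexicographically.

B.a=0 B.b=1
B.a=0 B.b=2
B.a=2 B.b=1

outcome vector order: (B.a,B.b)
|SC outcomes| = 3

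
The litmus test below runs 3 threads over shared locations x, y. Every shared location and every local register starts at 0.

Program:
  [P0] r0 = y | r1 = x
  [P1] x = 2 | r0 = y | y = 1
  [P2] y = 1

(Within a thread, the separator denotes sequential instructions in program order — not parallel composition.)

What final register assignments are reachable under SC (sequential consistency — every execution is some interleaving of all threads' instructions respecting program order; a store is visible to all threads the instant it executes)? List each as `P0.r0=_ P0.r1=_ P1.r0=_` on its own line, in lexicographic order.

P0.r0=0 P0.r1=0 P1.r0=0
P0.r0=0 P0.r1=0 P1.r0=1
P0.r0=0 P0.r1=2 P1.r0=0
P0.r0=0 P0.r1=2 P1.r0=1
P0.r0=1 P0.r1=0 P1.r0=1
P0.r0=1 P0.r1=2 P1.r0=0
P0.r0=1 P0.r1=2 P1.r0=1

outcome vector order: (P0.r0,P0.r1,P1.r0)
|SC outcomes| = 7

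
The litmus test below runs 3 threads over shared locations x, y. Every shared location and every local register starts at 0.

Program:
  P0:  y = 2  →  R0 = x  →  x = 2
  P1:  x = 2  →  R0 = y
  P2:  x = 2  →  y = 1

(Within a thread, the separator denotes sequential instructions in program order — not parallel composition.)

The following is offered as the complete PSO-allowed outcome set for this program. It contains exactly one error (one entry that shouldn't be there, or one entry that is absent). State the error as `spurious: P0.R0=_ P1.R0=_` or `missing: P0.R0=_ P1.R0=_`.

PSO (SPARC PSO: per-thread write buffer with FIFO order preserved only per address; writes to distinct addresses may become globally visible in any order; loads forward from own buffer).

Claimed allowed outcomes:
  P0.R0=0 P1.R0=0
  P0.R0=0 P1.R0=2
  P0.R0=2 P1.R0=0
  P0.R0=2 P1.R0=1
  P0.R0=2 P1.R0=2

outcome vector order: (P0.R0,P1.R0)
PSO (6): 00 01 02 20 21 22
PSO∖claimed = {01}

missing: P0.R0=0 P1.R0=1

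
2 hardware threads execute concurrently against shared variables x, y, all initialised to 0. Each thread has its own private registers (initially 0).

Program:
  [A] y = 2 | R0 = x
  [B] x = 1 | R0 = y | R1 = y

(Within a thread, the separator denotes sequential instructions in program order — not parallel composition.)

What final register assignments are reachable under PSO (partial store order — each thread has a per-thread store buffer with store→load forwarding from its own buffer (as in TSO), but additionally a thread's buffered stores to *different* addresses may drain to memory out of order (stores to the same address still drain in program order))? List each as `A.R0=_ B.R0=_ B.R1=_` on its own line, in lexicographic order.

A.R0=0 B.R0=0 B.R1=0
A.R0=0 B.R0=0 B.R1=2
A.R0=0 B.R0=2 B.R1=2
A.R0=1 B.R0=0 B.R1=0
A.R0=1 B.R0=0 B.R1=2
A.R0=1 B.R0=2 B.R1=2

outcome vector order: (A.R0,B.R0,B.R1)
|PSO outcomes| = 6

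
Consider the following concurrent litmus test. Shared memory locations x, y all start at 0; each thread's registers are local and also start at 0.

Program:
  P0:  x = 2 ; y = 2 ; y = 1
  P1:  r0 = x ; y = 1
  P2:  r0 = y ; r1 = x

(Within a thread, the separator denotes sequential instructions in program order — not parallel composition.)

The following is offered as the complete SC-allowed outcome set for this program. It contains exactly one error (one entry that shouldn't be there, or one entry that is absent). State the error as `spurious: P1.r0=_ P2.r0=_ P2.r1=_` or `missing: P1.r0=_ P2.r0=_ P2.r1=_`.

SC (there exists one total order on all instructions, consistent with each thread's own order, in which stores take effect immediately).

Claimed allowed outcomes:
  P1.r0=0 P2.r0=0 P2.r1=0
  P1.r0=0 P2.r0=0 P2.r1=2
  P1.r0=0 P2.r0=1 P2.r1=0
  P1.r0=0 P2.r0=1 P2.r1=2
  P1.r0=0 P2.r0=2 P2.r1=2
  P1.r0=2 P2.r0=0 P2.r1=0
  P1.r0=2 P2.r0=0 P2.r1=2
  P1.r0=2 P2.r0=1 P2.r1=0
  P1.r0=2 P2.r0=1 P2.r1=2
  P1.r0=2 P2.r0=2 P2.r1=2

spurious: P1.r0=2 P2.r0=1 P2.r1=0

outcome vector order: (P1.r0,P2.r0,P2.r1)
under SC → <0 0 0>; <0 0 2>; <0 1 0>; <0 1 2>; <0 2 2>; <2 0 0>; <2 0 2>; <2 1 2>; <2 2 2>
claimed∖SC = {<2 1 0>}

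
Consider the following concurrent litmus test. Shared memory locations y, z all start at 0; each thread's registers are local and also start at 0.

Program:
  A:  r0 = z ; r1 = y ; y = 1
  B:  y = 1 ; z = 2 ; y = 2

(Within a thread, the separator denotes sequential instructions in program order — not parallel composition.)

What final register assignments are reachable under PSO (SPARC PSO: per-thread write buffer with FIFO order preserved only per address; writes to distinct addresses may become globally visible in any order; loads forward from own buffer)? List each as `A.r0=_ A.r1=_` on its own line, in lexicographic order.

A.r0=0 A.r1=0
A.r0=0 A.r1=1
A.r0=0 A.r1=2
A.r0=2 A.r1=0
A.r0=2 A.r1=1
A.r0=2 A.r1=2

outcome vector order: (A.r0,A.r1)
|PSO outcomes| = 6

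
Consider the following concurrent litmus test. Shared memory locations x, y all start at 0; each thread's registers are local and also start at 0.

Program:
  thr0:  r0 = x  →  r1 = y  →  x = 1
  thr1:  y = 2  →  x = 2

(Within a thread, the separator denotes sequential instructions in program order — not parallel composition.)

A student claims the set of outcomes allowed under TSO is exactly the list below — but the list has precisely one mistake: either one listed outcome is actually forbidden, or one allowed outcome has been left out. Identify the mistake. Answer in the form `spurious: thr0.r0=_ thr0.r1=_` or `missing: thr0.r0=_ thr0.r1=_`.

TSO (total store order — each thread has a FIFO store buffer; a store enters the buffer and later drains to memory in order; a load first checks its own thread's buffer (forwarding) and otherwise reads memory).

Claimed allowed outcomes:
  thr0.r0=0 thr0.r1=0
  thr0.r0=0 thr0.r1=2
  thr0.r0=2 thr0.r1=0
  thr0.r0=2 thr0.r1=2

spurious: thr0.r0=2 thr0.r1=0

outcome vector order: (thr0.r0,thr0.r1)
[TSO] allowed = {00 02 22}
claimed∖TSO = {20}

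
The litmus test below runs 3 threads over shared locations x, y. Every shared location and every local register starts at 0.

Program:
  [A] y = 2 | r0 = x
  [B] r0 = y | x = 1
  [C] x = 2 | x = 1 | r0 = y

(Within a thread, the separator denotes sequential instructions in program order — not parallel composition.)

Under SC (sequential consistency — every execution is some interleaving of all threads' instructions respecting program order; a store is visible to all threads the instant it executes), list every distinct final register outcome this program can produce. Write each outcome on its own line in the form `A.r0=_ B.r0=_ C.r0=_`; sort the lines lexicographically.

outcome vector order: (A.r0,B.r0,C.r0)
|SC outcomes| = 8

A.r0=0 B.r0=0 C.r0=2
A.r0=0 B.r0=2 C.r0=2
A.r0=1 B.r0=0 C.r0=0
A.r0=1 B.r0=0 C.r0=2
A.r0=1 B.r0=2 C.r0=0
A.r0=1 B.r0=2 C.r0=2
A.r0=2 B.r0=0 C.r0=2
A.r0=2 B.r0=2 C.r0=2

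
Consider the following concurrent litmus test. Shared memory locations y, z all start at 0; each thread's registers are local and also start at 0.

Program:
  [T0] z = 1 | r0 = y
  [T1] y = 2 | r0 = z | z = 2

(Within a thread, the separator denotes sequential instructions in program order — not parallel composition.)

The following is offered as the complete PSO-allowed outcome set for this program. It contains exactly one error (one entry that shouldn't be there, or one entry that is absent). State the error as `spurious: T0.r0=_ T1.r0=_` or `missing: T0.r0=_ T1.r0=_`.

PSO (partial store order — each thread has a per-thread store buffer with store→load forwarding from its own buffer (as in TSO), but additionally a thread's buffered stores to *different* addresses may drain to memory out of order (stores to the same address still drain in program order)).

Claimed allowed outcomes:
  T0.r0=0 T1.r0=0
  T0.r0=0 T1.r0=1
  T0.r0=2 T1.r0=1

missing: T0.r0=2 T1.r0=0

outcome vector order: (T0.r0,T1.r0)
PSO (4): (0,0); (0,1); (2,0); (2,1)
PSO∖claimed = {(2,0)}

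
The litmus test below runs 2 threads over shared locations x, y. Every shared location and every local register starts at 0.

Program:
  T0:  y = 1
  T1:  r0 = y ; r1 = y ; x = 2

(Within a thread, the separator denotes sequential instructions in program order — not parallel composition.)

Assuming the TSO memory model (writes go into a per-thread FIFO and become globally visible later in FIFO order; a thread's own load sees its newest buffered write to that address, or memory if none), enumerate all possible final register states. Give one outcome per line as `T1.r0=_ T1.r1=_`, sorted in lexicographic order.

T1.r0=0 T1.r1=0
T1.r0=0 T1.r1=1
T1.r0=1 T1.r1=1

outcome vector order: (T1.r0,T1.r1)
|TSO outcomes| = 3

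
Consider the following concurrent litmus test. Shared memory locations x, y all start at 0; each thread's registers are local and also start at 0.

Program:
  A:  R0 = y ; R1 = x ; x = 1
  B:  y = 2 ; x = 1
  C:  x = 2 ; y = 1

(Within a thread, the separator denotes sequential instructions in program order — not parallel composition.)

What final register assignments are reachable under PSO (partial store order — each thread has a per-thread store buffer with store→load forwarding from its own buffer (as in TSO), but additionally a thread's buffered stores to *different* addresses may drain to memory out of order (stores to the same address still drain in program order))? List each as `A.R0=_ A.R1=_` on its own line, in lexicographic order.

A.R0=0 A.R1=0
A.R0=0 A.R1=1
A.R0=0 A.R1=2
A.R0=1 A.R1=0
A.R0=1 A.R1=1
A.R0=1 A.R1=2
A.R0=2 A.R1=0
A.R0=2 A.R1=1
A.R0=2 A.R1=2

outcome vector order: (A.R0,A.R1)
|PSO outcomes| = 9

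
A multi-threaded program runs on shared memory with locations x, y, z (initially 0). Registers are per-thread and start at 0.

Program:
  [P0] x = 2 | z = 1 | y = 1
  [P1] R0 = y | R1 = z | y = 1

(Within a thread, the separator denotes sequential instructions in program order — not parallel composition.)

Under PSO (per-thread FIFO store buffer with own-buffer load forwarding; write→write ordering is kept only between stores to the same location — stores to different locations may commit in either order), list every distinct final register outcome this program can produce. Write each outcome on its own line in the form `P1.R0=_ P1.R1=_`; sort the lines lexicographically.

P1.R0=0 P1.R1=0
P1.R0=0 P1.R1=1
P1.R0=1 P1.R1=0
P1.R0=1 P1.R1=1

outcome vector order: (P1.R0,P1.R1)
|PSO outcomes| = 4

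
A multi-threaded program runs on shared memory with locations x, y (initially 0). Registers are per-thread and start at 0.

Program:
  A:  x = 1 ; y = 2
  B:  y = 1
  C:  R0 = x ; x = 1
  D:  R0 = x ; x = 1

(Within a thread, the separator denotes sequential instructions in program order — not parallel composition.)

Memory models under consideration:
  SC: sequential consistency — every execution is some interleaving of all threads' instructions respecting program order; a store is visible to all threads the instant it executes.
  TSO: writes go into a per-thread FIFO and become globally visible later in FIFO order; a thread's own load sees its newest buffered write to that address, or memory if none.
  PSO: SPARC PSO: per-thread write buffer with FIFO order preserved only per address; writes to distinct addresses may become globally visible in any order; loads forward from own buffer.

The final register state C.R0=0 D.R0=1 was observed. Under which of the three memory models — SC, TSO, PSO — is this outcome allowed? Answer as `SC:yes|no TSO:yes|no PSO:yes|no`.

SC:yes TSO:yes PSO:yes

outcome vector order: (C.R0,D.R0)
SC (4): 00, 01, 10, 11
TSO (4): 00, 01, 10, 11
PSO (4): 00, 01, 10, 11
target 01 ∈ {SC,TSO,PSO}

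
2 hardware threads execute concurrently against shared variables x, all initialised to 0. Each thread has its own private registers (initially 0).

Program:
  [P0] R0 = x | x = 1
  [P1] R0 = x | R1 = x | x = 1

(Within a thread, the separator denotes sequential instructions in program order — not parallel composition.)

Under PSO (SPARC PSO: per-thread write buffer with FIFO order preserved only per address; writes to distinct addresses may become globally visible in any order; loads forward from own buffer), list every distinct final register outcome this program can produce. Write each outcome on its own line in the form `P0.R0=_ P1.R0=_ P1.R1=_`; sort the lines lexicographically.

P0.R0=0 P1.R0=0 P1.R1=0
P0.R0=0 P1.R0=0 P1.R1=1
P0.R0=0 P1.R0=1 P1.R1=1
P0.R0=1 P1.R0=0 P1.R1=0

outcome vector order: (P0.R0,P1.R0,P1.R1)
|PSO outcomes| = 4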